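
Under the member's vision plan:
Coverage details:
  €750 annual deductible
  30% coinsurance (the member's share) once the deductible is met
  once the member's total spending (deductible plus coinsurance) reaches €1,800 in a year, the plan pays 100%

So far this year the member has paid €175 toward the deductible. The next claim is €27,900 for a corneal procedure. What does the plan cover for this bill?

€175 of the €750 deductible is already met, leaving €575.
After the €575 deductible portion, €27,900 − €575 = €27,325 is subject to coinsurance.
30% of €27,325 = €8,197.50 falls to the member.
Member responsibility before any cap: €575 + €8,197.50 = €8,772.50.
Adding €8,772.50 to the €175 already spent would give €8,947.50, which exceeds the €1,800 cap; the member pays just €1,800 − €175 = €1,625.
The insurer covers the remainder: €27,900 − €1,625 = €26,275.

€26,275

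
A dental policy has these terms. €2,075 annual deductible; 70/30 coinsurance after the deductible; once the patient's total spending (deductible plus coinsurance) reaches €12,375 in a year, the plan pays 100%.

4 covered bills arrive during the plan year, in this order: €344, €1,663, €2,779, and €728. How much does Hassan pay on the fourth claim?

€218.40

Claim 1 (€344): entire amount goes to the deductible. Cost to patient: €344. OOP to date €344.
Claim 2 (€1,663): fully absorbed by the deductible. Patient owes €1,663 (running OOP €2,007).
Claim 3 (€2,779): €68 to deductible, leaving €2,711; coinsurance €2,711 × 30% = €813.30. Cost to patient: €881.30. OOP to date €2,888.30.
Claim 4 (€728): deductible already satisfied, so patient's share is 30% × €728 = €218.40. Patient pays €218.40; OOP now €3,106.70.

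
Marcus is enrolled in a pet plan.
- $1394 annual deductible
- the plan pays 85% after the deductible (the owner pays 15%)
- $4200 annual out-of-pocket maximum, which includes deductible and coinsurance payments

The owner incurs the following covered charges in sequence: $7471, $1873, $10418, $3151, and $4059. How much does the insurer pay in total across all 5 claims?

$22772

Bill 1, $7471: $1394 finishes the deductible; $6077 goes to coinsurance; coinsurance $6077 × 15% = $911.55. Owner pays $2305.55; OOP now $2305.55. Plan pays $7471 − $2305.55 = $5165.45.
Bill 2, $1873: deductible met; 15% of $1873 = $280.95. Cost to owner: $280.95. OOP to date $2586.50. Plan pays $1873 − $280.95 = $1592.05.
Bill 3, $10418: 15% coinsurance on $10418 = $1562.70. Owner pays $1562.70; OOP now $4149.20. Insurer: $10418 − $1562.70 = $8855.30.
Bill 4, $3151: deductible met; 15% of $3151 = $472.65. That would push OOP to $4621.85, over the $4200 cap, so owner pays $4200 − $4149.20 = $50.80. Plan pays $3151 − $50.80 = $3100.20.
Bill 5, $4059: 15% coinsurance on $4059 = $608.85. Adding that to $4200 gives $4808.85, past the $4200 cap; owner pays only $4200 − $4200 = $0. Insurer: $4059 − $0 = $4059.
Insurer total = bills − owner's total = $26972 − $4200 = $22772.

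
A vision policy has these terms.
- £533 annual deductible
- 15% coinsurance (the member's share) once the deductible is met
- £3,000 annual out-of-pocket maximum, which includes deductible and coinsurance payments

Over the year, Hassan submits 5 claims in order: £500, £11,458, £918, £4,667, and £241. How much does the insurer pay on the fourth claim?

#1 (£500): entire amount goes to the deductible. Cost to member: £500. OOP to date £500. Insurer: £500 − £500 = £0.
#2 (£11,458): £33 to deductible, leaving £11,425; member's 15% is £1,713.75. Member pays £1,746.75; OOP now £2,246.75. Plan pays £11,458 − £1,746.75 = £9,711.25.
#3 (£918): deductible met; 15% of £918 = £137.70. Cost to member: £137.70. OOP to date £2,384.45. Plan pays £918 − £137.70 = £780.30.
#4 (£4,667): deductible met; 15% of £4,667 = £700.05. Adding that to £2,384.45 gives £3,084.50, past the £3,000 cap; member pays only £3,000 − £2,384.45 = £615.55. Plan pays £4,667 − £615.55 = £4,051.45.

£4,051.45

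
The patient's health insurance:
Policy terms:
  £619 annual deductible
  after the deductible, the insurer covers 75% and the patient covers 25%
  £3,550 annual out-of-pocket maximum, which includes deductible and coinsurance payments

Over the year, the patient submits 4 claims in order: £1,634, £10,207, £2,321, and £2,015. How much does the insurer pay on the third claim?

#1 (£1,634): £619 to deductible, leaving £1,015; 25% of £1,015 = £253.75. Cost to patient: £872.75. OOP to date £872.75. Insurer: £1,634 − £872.75 = £761.25.
#2 (£10,207): deductible met; 25% of £10,207 = £2,551.75. Cost to patient: £2,551.75. OOP to date £3,424.50. Plan pays £10,207 − £2,551.75 = £7,655.25.
#3 (£2,321): 25% coinsurance on £2,321 = £580.25. That would push OOP to £4,004.75, over the £3,550 cap, so patient pays £3,550 − £3,424.50 = £125.50. Plan pays £2,321 − £125.50 = £2,195.50.

£2,195.50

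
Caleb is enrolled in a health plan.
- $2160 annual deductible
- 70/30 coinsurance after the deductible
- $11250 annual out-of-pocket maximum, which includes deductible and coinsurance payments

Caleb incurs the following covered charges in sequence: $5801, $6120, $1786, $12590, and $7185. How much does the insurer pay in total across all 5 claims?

Claim 1 — $5801: deductible takes $2160, $3641 remains; patient's 30% is $1092.30. Patient pays $3252.30; OOP now $3252.30. Insurer: $5801 − $3252.30 = $2548.70.
Claim 2 — $6120: deductible met; 30% of $6120 = $1836. Patient pays $1836; OOP now $5088.30. Plan pays $6120 − $1836 = $4284.
Claim 3 — $1786: deductible met; 30% of $1786 = $535.80. Patient pays $535.80; OOP now $5624.10. Plan pays $1786 − $535.80 = $1250.20.
Claim 4 — $12590: deductible already satisfied, so patient's share is 30% × $12590 = $3777. Cost to patient: $3777. OOP to date $9401.10. Insurer: $12590 − $3777 = $8813.
Claim 5 — $7185: 30% coinsurance on $7185 = $2155.50. OOP would hit $11556.60 > $11250, so the cap limits the patient to $11250 − $9401.10 = $1848.90. Insurer: $7185 − $1848.90 = $5336.10.
Insurer total = bills − patient's total = $33482 − $11250 = $22232.

$22232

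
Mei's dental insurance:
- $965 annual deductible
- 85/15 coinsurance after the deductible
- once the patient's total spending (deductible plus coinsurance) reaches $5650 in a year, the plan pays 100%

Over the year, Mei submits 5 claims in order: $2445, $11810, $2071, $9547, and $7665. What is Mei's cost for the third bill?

$310.65

#1 ($2445): $965 finishes the deductible; $1480 goes to coinsurance; coinsurance $1480 × 15% = $222. Patient owes $1187 (running OOP $1187).
#2 ($11810): deductible already satisfied, so patient's share is 15% × $11810 = $1771.50. Patient owes $1771.50 (running OOP $2958.50).
#3 ($2071): 15% coinsurance on $2071 = $310.65. Cost to patient: $310.65. OOP to date $3269.15.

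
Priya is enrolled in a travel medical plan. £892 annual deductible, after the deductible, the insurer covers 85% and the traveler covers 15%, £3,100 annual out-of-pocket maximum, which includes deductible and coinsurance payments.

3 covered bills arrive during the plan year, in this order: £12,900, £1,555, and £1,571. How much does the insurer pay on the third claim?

#1 (£12,900): deductible takes £892, £12,008 remains; coinsurance £12,008 × 15% = £1,801.20. Traveler owes £2,693.20 (running OOP £2,693.20). Insurer: £12,900 − £2,693.20 = £10,206.80.
#2 (£1,555): deductible already satisfied, so traveler's share is 15% × £1,555 = £233.25. Traveler pays £233.25; OOP now £2,926.45. Plan pays £1,555 − £233.25 = £1,321.75.
#3 (£1,571): 15% coinsurance on £1,571 = £235.65. That would push OOP to £3,162.10, over the £3,100 cap, so traveler pays £3,100 − £2,926.45 = £173.55. Plan pays £1,571 − £173.55 = £1,397.45.

£1,397.45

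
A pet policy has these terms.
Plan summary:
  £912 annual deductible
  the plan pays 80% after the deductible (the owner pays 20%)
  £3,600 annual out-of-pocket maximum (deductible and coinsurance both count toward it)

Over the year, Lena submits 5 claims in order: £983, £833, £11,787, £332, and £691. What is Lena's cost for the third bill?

Claim 1 — £983: £912 finishes the deductible; £71 goes to coinsurance; coinsurance £71 × 20% = £14.20. Cost to owner: £926.20. OOP to date £926.20.
Claim 2 — £833: 20% coinsurance on £833 = £166.60. Owner pays £166.60; OOP now £1,092.80.
Claim 3 — £11,787: deductible already satisfied, so owner's share is 20% × £11,787 = £2,357.40. Owner owes £2,357.40 (running OOP £3,450.20).

£2,357.40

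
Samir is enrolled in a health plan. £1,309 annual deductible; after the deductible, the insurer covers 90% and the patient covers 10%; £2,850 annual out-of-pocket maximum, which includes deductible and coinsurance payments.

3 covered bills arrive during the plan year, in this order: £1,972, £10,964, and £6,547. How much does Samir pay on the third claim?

Claim 1 — £1,972: deductible takes £1,309, £663 remains; patient's 10% is £66.30. Patient pays £1,375.30; OOP now £1,375.30.
Claim 2 — £10,964: 10% coinsurance on £10,964 = £1,096.40. Patient owes £1,096.40 (running OOP £2,471.70).
Claim 3 — £6,547: 10% coinsurance on £6,547 = £654.70. Adding that to £2,471.70 gives £3,126.40, past the £2,850 cap; patient pays only £2,850 − £2,471.70 = £378.30.

£378.30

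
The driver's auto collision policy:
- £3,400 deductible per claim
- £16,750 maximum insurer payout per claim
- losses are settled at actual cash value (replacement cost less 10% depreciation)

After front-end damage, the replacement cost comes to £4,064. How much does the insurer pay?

£257.60

At 10% depreciation, ACV = £4,064 − £406.40 = £3,657.60.
Less the £3,400 deductible: £3,657.60 − £3,400 = £257.60.
That's under the £16,750 cap, so the insurer reimburses the full £257.60.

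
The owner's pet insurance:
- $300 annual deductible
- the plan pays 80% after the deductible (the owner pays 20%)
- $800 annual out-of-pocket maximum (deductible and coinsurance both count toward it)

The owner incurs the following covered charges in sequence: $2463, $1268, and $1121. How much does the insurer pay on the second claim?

Claim 1 ($2463): deductible takes $300, $2163 remains; owner's 20% is $432.60. Cost to owner: $732.60. OOP to date $732.60. Insurer: $2463 − $732.60 = $1730.40.
Claim 2 ($1268): deductible met; 20% of $1268 = $253.60. OOP would hit $986.20 > $800, so the cap limits the owner to $800 − $732.60 = $67.40. Insurer: $1268 − $67.40 = $1200.60.

$1200.60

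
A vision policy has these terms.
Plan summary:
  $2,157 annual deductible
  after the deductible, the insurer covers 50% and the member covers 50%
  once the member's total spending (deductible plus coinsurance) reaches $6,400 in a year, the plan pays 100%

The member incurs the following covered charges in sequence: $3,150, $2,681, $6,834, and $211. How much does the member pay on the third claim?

$2,406

Claim 1 ($3,150): $2,157 to deductible, leaving $993; member's 50% is $496.50. Cost to member: $2,653.50. OOP to date $2,653.50.
Claim 2 ($2,681): deductible met; 50% of $2,681 = $1,340.50. Member pays $1,340.50; OOP now $3,994.
Claim 3 ($6,834): deductible met; 50% of $6,834 = $3,417. Adding that to $3,994 gives $7,411, past the $6,400 cap; member pays only $6,400 − $3,994 = $2,406.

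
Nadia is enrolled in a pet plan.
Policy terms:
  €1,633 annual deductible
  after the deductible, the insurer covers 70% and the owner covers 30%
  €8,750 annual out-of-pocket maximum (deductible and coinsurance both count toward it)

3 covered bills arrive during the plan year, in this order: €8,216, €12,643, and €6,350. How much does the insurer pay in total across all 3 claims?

Claim 1 (€8,216): €1,633 finishes the deductible; €6,583 goes to coinsurance; owner's 30% is €1,974.90. Owner pays €3,607.90; OOP now €3,607.90. Plan pays €8,216 − €3,607.90 = €4,608.10.
Claim 2 (€12,643): 30% coinsurance on €12,643 = €3,792.90. Owner pays €3,792.90; OOP now €7,400.80. Insurer: €12,643 − €3,792.90 = €8,850.10.
Claim 3 (€6,350): deductible already satisfied, so owner's share is 30% × €6,350 = €1,905. OOP would hit €9,305.80 > €8,750, so the cap limits the owner to €8,750 − €7,400.80 = €1,349.20. Plan pays €6,350 − €1,349.20 = €5,000.80.
Insurer total: €4,608.10 + €8,850.10 + €5,000.80 = €18,459.

€18,459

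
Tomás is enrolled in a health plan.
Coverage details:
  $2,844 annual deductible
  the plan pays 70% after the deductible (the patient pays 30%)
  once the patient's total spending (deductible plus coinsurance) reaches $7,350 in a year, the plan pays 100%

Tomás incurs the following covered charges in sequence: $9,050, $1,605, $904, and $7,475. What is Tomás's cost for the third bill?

$271.20

Claim 1 ($9,050): $2,844 to deductible, leaving $6,206; coinsurance $6,206 × 30% = $1,861.80. Patient owes $4,705.80 (running OOP $4,705.80).
Claim 2 ($1,605): 30% coinsurance on $1,605 = $481.50. Cost to patient: $481.50. OOP to date $5,187.30.
Claim 3 ($904): 30% coinsurance on $904 = $271.20. Patient owes $271.20 (running OOP $5,458.50).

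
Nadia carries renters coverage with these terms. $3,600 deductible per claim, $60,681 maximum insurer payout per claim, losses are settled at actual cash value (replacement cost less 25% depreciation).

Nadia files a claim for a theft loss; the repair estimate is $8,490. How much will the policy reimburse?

$2,767.50

Depreciate 25%: the covered value is $8,490 × 0.75 = $6,367.50.
After the deductible, $6,367.50 − $3,600 = $2,767.50 remains.
$2,767.50 is within the $60,681 limit, so the insurer pays $2,767.50.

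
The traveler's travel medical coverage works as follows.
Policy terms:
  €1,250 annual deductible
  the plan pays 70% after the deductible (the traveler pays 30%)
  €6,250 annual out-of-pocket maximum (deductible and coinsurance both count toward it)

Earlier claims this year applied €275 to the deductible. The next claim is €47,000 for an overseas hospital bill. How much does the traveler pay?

€5,975

€275 of the €1,250 deductible is already met, leaving €975.
After the €975 deductible portion, €47,000 − €975 = €46,025 is subject to coinsurance.
Traveler's 30% share of €46,025 is €13,807.50.
Traveler responsibility before any cap: €975 + €13,807.50 = €14,782.50.
Adding €14,782.50 to the €275 already spent would give €15,057.50, which exceeds the €6,250 cap; the traveler pays just €6,250 − €275 = €5,975.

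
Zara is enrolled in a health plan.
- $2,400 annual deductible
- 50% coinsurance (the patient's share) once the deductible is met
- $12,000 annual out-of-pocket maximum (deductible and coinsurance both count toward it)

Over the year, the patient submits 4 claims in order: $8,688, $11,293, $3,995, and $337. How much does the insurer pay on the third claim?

Claim 1 ($8,688): $2,400 finishes the deductible; $6,288 goes to coinsurance; 50% of $6,288 = $3,144. Patient pays $5,544; OOP now $5,544. Plan pays $8,688 − $5,544 = $3,144.
Claim 2 ($11,293): deductible met; 50% of $11,293 = $5,646.50. Cost to patient: $5,646.50. OOP to date $11,190.50. Plan pays $11,293 − $5,646.50 = $5,646.50.
Claim 3 ($3,995): deductible met; 50% of $3,995 = $1,997.50. Adding that to $11,190.50 gives $13,188, past the $12,000 cap; patient pays only $12,000 − $11,190.50 = $809.50. Insurer: $3,995 − $809.50 = $3,185.50.

$3,185.50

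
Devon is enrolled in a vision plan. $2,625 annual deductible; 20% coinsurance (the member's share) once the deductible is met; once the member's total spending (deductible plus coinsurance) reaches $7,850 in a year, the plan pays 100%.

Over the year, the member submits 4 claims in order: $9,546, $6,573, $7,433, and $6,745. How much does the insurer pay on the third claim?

Bill 1, $9,546: deductible takes $2,625, $6,921 remains; 20% of $6,921 = $1,384.20. Member owes $4,009.20 (running OOP $4,009.20). Insurer: $9,546 − $4,009.20 = $5,536.80.
Bill 2, $6,573: deductible already satisfied, so member's share is 20% × $6,573 = $1,314.60. Cost to member: $1,314.60. OOP to date $5,323.80. Plan pays $6,573 − $1,314.60 = $5,258.40.
Bill 3, $7,433: 20% coinsurance on $7,433 = $1,486.60. Member owes $1,486.60 (running OOP $6,810.40). Insurer: $7,433 − $1,486.60 = $5,946.40.

$5,946.40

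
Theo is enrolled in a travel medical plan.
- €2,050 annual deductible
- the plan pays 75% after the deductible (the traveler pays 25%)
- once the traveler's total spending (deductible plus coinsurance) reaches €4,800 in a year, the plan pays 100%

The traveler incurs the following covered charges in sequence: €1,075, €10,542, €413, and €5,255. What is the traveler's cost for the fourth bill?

€255

Bill 1, €1,075: fully absorbed by the deductible. Traveler pays €1,075; OOP now €1,075.
Bill 2, €10,542: €975 finishes the deductible; €9,567 goes to coinsurance; traveler's 25% is €2,391.75. Traveler pays €3,366.75; OOP now €4,441.75.
Bill 3, €413: deductible met; 25% of €413 = €103.25. Traveler owes €103.25 (running OOP €4,545).
Bill 4, €5,255: deductible met; 25% of €5,255 = €1,313.75. OOP would hit €5,858.75 > €4,800, so the cap limits the traveler to €4,800 − €4,545 = €255.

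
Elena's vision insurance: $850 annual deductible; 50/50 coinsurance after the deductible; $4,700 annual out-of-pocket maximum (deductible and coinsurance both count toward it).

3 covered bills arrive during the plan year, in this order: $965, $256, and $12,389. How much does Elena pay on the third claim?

Claim 1 ($965): deductible takes $850, $115 remains; coinsurance $115 × 50% = $57.50. Cost to member: $907.50. OOP to date $907.50.
Claim 2 ($256): deductible already satisfied, so member's share is 50% × $256 = $128. Cost to member: $128. OOP to date $1,035.50.
Claim 3 ($12,389): 50% coinsurance on $12,389 = $6,194.50. That would push OOP to $7,230, over the $4,700 cap, so member pays $4,700 − $1,035.50 = $3,664.50.

$3,664.50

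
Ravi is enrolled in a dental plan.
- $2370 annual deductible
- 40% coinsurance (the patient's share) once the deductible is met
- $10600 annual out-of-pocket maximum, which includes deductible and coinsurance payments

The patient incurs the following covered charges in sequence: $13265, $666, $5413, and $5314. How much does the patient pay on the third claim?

#1 ($13265): deductible takes $2370, $10895 remains; patient's 40% is $4358. Patient owes $6728 (running OOP $6728).
#2 ($666): 40% coinsurance on $666 = $266.40. Patient pays $266.40; OOP now $6994.40.
#3 ($5413): deductible met; 40% of $5413 = $2165.20. Cost to patient: $2165.20. OOP to date $9159.60.

$2165.20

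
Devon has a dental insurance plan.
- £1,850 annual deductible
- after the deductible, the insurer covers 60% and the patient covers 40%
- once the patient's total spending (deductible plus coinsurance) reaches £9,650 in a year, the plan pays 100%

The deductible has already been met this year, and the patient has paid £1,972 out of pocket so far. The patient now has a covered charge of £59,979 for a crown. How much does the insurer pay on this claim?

£52,301

With the deductible met, the entire £59,979 is subject to coinsurance.
40% of £59,979 = £23,991.60 falls to the patient.
Adding £23,991.60 to the £1,972 already spent would give £25,963.60, which exceeds the £9,650 cap; the patient pays just £9,650 − £1,972 = £7,678.
Insurer pays the balance: £59,979 − £7,678 = £52,301.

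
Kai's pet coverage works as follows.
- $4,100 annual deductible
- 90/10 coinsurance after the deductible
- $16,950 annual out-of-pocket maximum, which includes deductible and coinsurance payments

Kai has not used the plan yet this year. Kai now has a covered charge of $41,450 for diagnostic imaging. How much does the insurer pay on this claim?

Deductible not yet touched, so the first $4,100 of the bill goes to the deductible.
The remaining $37,350 (= $41,450 − $4,100) moves to coinsurance.
Owner's 10% share of $37,350 is $3,735.
Owner responsibility before any cap: $4,100 + $3,735 = $7,835.
Total out-of-pocket so far would be $0 + $7,835 = $7,835, below the $16,950 cap — no reduction.
The plan picks up $41,450 − $7,835 = $33,615.

$33,615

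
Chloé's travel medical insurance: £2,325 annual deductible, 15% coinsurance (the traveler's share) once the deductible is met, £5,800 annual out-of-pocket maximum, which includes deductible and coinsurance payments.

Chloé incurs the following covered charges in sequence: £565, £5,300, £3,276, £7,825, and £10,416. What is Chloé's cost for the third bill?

#1 (£565): all of it applies to the deductible. Cost to traveler: £565. OOP to date £565.
#2 (£5,300): deductible takes £1,760, £3,540 remains; traveler's 15% is £531. Cost to traveler: £2,291. OOP to date £2,856.
#3 (£3,276): deductible already satisfied, so traveler's share is 15% × £3,276 = £491.40. Cost to traveler: £491.40. OOP to date £3,347.40.

£491.40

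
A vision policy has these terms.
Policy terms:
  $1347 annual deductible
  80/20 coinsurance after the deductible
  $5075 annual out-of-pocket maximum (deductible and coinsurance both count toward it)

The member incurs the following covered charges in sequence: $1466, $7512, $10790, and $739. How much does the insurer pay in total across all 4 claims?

$15432

Claim 1 — $1466: deductible takes $1347, $119 remains; coinsurance $119 × 20% = $23.80. Cost to member: $1370.80. OOP to date $1370.80. Plan pays $1466 − $1370.80 = $95.20.
Claim 2 — $7512: deductible met; 20% of $7512 = $1502.40. Cost to member: $1502.40. OOP to date $2873.20. Plan pays $7512 − $1502.40 = $6009.60.
Claim 3 — $10790: deductible already satisfied, so member's share is 20% × $10790 = $2158. Member owes $2158 (running OOP $5031.20). Insurer: $10790 − $2158 = $8632.
Claim 4 — $739: deductible already satisfied, so member's share is 20% × $739 = $147.80. OOP would hit $5179 > $5075, so the cap limits the member to $5075 − $5031.20 = $43.80. Insurer: $739 − $43.80 = $695.20.
Insurer total = bills − member's total = $20507 − $5075 = $15432.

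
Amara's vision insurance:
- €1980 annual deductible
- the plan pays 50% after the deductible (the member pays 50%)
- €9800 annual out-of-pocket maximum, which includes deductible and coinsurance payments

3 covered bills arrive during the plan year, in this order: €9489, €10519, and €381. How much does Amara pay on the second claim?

Claim 1 (€9489): €1980 to deductible, leaving €7509; coinsurance €7509 × 50% = €3754.50. Member owes €5734.50 (running OOP €5734.50).
Claim 2 (€10519): deductible met; 50% of €10519 = €5259.50. Adding that to €5734.50 gives €10994, past the €9800 cap; member pays only €9800 − €5734.50 = €4065.50.

€4065.50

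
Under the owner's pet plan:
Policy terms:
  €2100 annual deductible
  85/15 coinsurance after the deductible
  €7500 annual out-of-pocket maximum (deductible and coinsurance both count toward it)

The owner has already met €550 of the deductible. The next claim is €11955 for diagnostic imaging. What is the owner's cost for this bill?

€3110.75

Deductible still to meet: €2100 − €550 = €1550.
After the €1550 deductible portion, €11955 − €1550 = €10405 is subject to coinsurance.
Coinsurance: €10405 × 15% = €1560.75.
Owner responsibility before any cap: €1550 + €1560.75 = €3110.75.
Cumulative spending €550 + €3110.75 = €3660.75 stays under the €7500 maximum.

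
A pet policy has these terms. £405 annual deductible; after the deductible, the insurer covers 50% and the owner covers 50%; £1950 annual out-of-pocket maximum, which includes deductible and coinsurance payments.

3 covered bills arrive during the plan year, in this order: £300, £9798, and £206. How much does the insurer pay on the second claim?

Claim 1 (£300): fully absorbed by the deductible. Owner pays £300; OOP now £300. Insurer: £300 − £300 = £0.
Claim 2 (£9798): deductible takes £105, £9693 remains; 50% of £9693 = £4846.50. Together that's £105 + £4846.50 = £4951.50. OOP would hit £5251.50 > £1950, so the cap limits the owner to £1950 − £300 = £1650. Plan pays £9798 − £1650 = £8148.

£8148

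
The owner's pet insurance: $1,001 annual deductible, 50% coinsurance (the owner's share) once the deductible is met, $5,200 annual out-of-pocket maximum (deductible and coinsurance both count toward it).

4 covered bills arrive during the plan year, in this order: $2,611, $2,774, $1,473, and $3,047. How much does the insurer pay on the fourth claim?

Bill 1, $2,611: $1,001 to deductible, leaving $1,610; 50% of $1,610 = $805. Cost to owner: $1,806. OOP to date $1,806. Insurer: $2,611 − $1,806 = $805.
Bill 2, $2,774: deductible already satisfied, so owner's share is 50% × $2,774 = $1,387. Owner owes $1,387 (running OOP $3,193). Plan pays $2,774 − $1,387 = $1,387.
Bill 3, $1,473: deductible met; 50% of $1,473 = $736.50. Owner owes $736.50 (running OOP $3,929.50). Plan pays $1,473 − $736.50 = $736.50.
Bill 4, $3,047: 50% coinsurance on $3,047 = $1,523.50. That would push OOP to $5,453, over the $5,200 cap, so owner pays $5,200 − $3,929.50 = $1,270.50. Insurer: $3,047 − $1,270.50 = $1,776.50.

$1,776.50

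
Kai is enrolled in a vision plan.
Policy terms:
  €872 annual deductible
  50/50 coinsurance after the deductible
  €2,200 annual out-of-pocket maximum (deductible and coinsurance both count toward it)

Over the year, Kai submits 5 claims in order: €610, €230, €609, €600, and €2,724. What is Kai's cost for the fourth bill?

Claim 1 (€610): all of it applies to the deductible. Member owes €610 (running OOP €610).
Claim 2 (€230): entire amount goes to the deductible. Member pays €230; OOP now €840.
Claim 3 (€609): €32 finishes the deductible; €577 goes to coinsurance; 50% of €577 = €288.50. Member pays €320.50; OOP now €1,160.50.
Claim 4 (€600): 50% coinsurance on €600 = €300. Member pays €300; OOP now €1,460.50.

€300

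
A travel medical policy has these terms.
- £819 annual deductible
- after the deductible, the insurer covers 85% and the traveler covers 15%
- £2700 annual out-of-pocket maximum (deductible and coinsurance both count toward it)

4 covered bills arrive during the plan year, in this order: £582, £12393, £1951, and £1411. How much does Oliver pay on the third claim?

£57.60

Claim 1 (£582): fully absorbed by the deductible. Traveler owes £582 (running OOP £582).
Claim 2 (£12393): £237 finishes the deductible; £12156 goes to coinsurance; 15% of £12156 = £1823.40. Traveler owes £2060.40 (running OOP £2642.40).
Claim 3 (£1951): deductible already satisfied, so traveler's share is 15% × £1951 = £292.65. Adding that to £2642.40 gives £2935.05, past the £2700 cap; traveler pays only £2700 − £2642.40 = £57.60.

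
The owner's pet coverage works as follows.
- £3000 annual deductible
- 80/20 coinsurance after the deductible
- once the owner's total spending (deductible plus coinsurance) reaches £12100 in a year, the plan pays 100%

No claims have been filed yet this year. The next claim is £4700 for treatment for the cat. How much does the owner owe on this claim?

Deductible not yet touched, so the first £3000 of the bill goes to the deductible.
That leaves £4700 − £3000 = £1700 for coinsurance.
Owner's 20% share of £1700 is £340.
So the owner owes £3000 + £340 = £3340 before any cap.
Cumulative spending £0 + £3340 = £3340 stays under the £12100 maximum.

£3340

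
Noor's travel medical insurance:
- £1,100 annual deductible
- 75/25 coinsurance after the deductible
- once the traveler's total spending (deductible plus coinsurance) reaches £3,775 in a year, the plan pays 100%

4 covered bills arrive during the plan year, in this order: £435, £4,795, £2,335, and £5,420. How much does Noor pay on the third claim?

£583.75

Claim 1 — £435: all of it applies to the deductible. Traveler owes £435 (running OOP £435).
Claim 2 — £4,795: £665 to deductible, leaving £4,130; coinsurance £4,130 × 25% = £1,032.50. Traveler pays £1,697.50; OOP now £2,132.50.
Claim 3 — £2,335: deductible met; 25% of £2,335 = £583.75. Cost to traveler: £583.75. OOP to date £2,716.25.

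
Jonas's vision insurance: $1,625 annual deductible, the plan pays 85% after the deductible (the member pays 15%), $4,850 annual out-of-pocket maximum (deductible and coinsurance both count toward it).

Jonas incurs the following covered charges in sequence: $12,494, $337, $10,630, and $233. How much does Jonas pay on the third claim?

$1,544.10

#1 ($12,494): $1,625 to deductible, leaving $10,869; coinsurance $10,869 × 15% = $1,630.35. Member pays $3,255.35; OOP now $3,255.35.
#2 ($337): deductible already satisfied, so member's share is 15% × $337 = $50.55. Member owes $50.55 (running OOP $3,305.90).
#3 ($10,630): deductible met; 15% of $10,630 = $1,594.50. Adding that to $3,305.90 gives $4,900.40, past the $4,850 cap; member pays only $4,850 − $3,305.90 = $1,544.10.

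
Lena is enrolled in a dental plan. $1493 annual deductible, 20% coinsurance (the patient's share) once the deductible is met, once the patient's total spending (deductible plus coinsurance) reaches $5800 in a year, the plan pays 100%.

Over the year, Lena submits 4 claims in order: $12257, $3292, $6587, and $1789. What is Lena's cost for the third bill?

#1 ($12257): deductible takes $1493, $10764 remains; patient's 20% is $2152.80. Patient pays $3645.80; OOP now $3645.80.
#2 ($3292): deductible met; 20% of $3292 = $658.40. Cost to patient: $658.40. OOP to date $4304.20.
#3 ($6587): 20% coinsurance on $6587 = $1317.40. Cost to patient: $1317.40. OOP to date $5621.60.

$1317.40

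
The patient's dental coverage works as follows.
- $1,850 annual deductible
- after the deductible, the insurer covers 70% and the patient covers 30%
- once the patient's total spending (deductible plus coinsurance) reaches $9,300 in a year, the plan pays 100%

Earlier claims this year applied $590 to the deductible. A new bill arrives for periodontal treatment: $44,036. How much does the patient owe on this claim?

$8,710

$590 of the $1,850 deductible is already met, leaving $1,260.
The remaining $42,776 (= $44,036 − $1,260) moves to coinsurance.
Coinsurance: $42,776 × 30% = $12,832.80.
Patient responsibility before any cap: $1,260 + $12,832.80 = $14,092.80.
Year-to-date out-of-pocket would reach $590 + $14,092.80 = $14,682.80, above the $9,300 maximum, so the patient pays only $9,300 − $590 = $8,710.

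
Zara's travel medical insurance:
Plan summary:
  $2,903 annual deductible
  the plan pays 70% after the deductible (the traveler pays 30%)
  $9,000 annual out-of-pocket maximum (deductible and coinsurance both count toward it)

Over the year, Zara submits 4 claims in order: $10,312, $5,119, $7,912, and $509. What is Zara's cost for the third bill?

$2,338.60

Bill 1, $10,312: deductible takes $2,903, $7,409 remains; 30% of $7,409 = $2,222.70. Traveler owes $5,125.70 (running OOP $5,125.70).
Bill 2, $5,119: deductible already satisfied, so traveler's share is 30% × $5,119 = $1,535.70. Traveler pays $1,535.70; OOP now $6,661.40.
Bill 3, $7,912: deductible met; 30% of $7,912 = $2,373.60. Adding that to $6,661.40 gives $9,035, past the $9,000 cap; traveler pays only $9,000 − $6,661.40 = $2,338.60.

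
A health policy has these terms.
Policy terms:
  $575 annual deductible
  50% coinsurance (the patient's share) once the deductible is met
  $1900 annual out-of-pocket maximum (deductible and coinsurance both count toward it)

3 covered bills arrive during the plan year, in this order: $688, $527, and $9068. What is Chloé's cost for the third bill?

Bill 1, $688: $575 finishes the deductible; $113 goes to coinsurance; coinsurance $113 × 50% = $56.50. Patient owes $631.50 (running OOP $631.50).
Bill 2, $527: deductible met; 50% of $527 = $263.50. Cost to patient: $263.50. OOP to date $895.
Bill 3, $9068: 50% coinsurance on $9068 = $4534. That would push OOP to $5429, over the $1900 cap, so patient pays $1900 − $895 = $1005.

$1005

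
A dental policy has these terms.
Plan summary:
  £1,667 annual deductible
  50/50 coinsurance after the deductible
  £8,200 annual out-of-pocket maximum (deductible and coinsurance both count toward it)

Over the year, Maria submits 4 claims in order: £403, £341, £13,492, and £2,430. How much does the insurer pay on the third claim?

Claim 1 — £403: fully absorbed by the deductible. Cost to patient: £403. OOP to date £403. Plan pays £403 − £403 = £0.
Claim 2 — £341: entire amount goes to the deductible. Patient owes £341 (running OOP £744). Insurer: £341 − £341 = £0.
Claim 3 — £13,492: deductible takes £923, £12,569 remains; 50% of £12,569 = £6,284.50. Cost to patient: £7,207.50. OOP to date £7,951.50. Plan pays £13,492 − £7,207.50 = £6,284.50.

£6,284.50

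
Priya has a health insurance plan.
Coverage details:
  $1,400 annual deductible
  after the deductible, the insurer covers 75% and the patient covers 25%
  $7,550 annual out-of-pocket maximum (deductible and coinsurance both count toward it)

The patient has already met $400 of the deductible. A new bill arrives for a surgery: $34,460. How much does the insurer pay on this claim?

$27,310

Deductible still to meet: $1,400 − $400 = $1,000.
After the $1,000 deductible portion, $34,460 − $1,000 = $33,460 is subject to coinsurance.
Coinsurance: $33,460 × 25% = $8,365.
So the patient owes $1,000 + $8,365 = $9,365 before any cap.
Adding $9,365 to the $400 already spent would give $9,765, which exceeds the $7,550 cap; the patient pays just $7,550 − $400 = $7,150.
Insurer pays the balance: $34,460 − $7,150 = $27,310.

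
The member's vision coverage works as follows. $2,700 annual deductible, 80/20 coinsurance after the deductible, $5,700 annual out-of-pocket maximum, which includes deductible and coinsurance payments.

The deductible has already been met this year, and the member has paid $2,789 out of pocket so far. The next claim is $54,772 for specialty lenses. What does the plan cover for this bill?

$51,861

With the deductible met, the entire $54,772 is subject to coinsurance.
Member's 20% share of $54,772 is $10,954.40.
That would bring total out-of-pocket to $13,743.40, past the $5,700 cap. The member is capped at $5,700 − $2,789 = $2,911 on this claim.
The insurer covers the remainder: $54,772 − $2,911 = $51,861.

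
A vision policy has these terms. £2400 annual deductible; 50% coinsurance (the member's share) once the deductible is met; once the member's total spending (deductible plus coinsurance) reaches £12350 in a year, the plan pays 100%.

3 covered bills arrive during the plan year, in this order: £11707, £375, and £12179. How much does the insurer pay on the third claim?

£7070

Claim 1 (£11707): £2400 to deductible, leaving £9307; 50% of £9307 = £4653.50. Member owes £7053.50 (running OOP £7053.50). Plan pays £11707 − £7053.50 = £4653.50.
Claim 2 (£375): deductible met; 50% of £375 = £187.50. Member pays £187.50; OOP now £7241. Insurer: £375 − £187.50 = £187.50.
Claim 3 (£12179): 50% coinsurance on £12179 = £6089.50. That would push OOP to £13330.50, over the £12350 cap, so member pays £12350 − £7241 = £5109. Insurer: £12179 − £5109 = £7070.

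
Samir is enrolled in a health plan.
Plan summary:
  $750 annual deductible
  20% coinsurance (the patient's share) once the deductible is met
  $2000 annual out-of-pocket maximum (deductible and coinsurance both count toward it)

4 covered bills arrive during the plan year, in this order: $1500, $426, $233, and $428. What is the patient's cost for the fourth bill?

$85.60

Claim 1 ($1500): deductible takes $750, $750 remains; patient's 20% is $150. Patient pays $900; OOP now $900.
Claim 2 ($426): 20% coinsurance on $426 = $85.20. Patient pays $85.20; OOP now $985.20.
Claim 3 ($233): 20% coinsurance on $233 = $46.60. Patient owes $46.60 (running OOP $1031.80).
Claim 4 ($428): deductible met; 20% of $428 = $85.60. Patient owes $85.60 (running OOP $1117.40).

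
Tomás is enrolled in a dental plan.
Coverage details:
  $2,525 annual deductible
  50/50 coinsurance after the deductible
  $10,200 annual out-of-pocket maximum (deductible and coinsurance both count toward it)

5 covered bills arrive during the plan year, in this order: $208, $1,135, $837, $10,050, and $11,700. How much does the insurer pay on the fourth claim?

Claim 1 — $208: entire amount goes to the deductible. Patient pays $208; OOP now $208. Insurer: $208 − $208 = $0.
Claim 2 — $1,135: fully absorbed by the deductible. Cost to patient: $1,135. OOP to date $1,343. Insurer: $1,135 − $1,135 = $0.
Claim 3 — $837: fully absorbed by the deductible. Patient owes $837 (running OOP $2,180). Insurer: $837 − $837 = $0.
Claim 4 — $10,050: deductible takes $345, $9,705 remains; coinsurance $9,705 × 50% = $4,852.50. Cost to patient: $5,197.50. OOP to date $7,377.50. Plan pays $10,050 − $5,197.50 = $4,852.50.

$4,852.50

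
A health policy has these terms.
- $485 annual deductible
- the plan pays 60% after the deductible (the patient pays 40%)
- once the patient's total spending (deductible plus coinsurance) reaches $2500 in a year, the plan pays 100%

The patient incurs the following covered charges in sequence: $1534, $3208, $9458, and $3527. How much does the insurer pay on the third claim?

$9145.80

#1 ($1534): $485 to deductible, leaving $1049; coinsurance $1049 × 40% = $419.60. Patient pays $904.60; OOP now $904.60. Insurer: $1534 − $904.60 = $629.40.
#2 ($3208): 40% coinsurance on $3208 = $1283.20. Patient owes $1283.20 (running OOP $2187.80). Insurer: $3208 − $1283.20 = $1924.80.
#3 ($9458): 40% coinsurance on $9458 = $3783.20. Adding that to $2187.80 gives $5971, past the $2500 cap; patient pays only $2500 − $2187.80 = $312.20. Insurer: $9458 − $312.20 = $9145.80.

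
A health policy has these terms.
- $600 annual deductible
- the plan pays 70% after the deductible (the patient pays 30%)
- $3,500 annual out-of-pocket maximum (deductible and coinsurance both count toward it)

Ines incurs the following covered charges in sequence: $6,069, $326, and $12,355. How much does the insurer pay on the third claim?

$11,193.50

Claim 1 — $6,069: $600 finishes the deductible; $5,469 goes to coinsurance; coinsurance $5,469 × 30% = $1,640.70. Patient pays $2,240.70; OOP now $2,240.70. Plan pays $6,069 − $2,240.70 = $3,828.30.
Claim 2 — $326: deductible met; 30% of $326 = $97.80. Patient owes $97.80 (running OOP $2,338.50). Insurer: $326 − $97.80 = $228.20.
Claim 3 — $12,355: deductible met; 30% of $12,355 = $3,706.50. That would push OOP to $6,045, over the $3,500 cap, so patient pays $3,500 − $2,338.50 = $1,161.50. Plan pays $12,355 − $1,161.50 = $11,193.50.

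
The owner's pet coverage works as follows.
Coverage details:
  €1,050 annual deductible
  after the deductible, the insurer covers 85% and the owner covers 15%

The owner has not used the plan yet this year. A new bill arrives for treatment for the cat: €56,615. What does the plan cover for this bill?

€47,230.25

Nothing has been paid toward the €1,050 deductible, so the first €1,050 of this charge is applied there.
The remaining €55,565 (= €56,615 − €1,050) moves to coinsurance.
Owner's 15% share of €55,565 is €8,334.75.
That puts the owner's cost at €1,050 + €8,334.75 = €9,384.75.
Insurer pays the balance: €56,615 − €9,384.75 = €47,230.25.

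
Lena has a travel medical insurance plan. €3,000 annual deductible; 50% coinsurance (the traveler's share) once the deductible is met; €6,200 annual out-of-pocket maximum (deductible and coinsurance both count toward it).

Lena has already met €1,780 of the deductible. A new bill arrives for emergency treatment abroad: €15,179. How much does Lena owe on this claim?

€1,780 of the €3,000 deductible is already met, leaving €1,220.
After the €1,220 deductible portion, €15,179 − €1,220 = €13,959 is subject to coinsurance.
Traveler's 50% share of €13,959 is €6,979.50.
Traveler responsibility before any cap: €1,220 + €6,979.50 = €8,199.50.
Adding €8,199.50 to the €1,780 already spent would give €9,979.50, which exceeds the €6,200 cap; the traveler pays just €6,200 − €1,780 = €4,420.

€4,420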